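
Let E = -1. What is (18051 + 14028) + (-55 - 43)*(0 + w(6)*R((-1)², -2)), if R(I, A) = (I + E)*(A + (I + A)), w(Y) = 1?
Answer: 32079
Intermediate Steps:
R(I, A) = (-1 + I)*(I + 2*A) (R(I, A) = (I - 1)*(A + (I + A)) = (-1 + I)*(A + (A + I)) = (-1 + I)*(I + 2*A))
(18051 + 14028) + (-55 - 43)*(0 + w(6)*R((-1)², -2)) = (18051 + 14028) + (-55 - 43)*(0 + 1*(((-1)²)² - 1*(-1)² - 2*(-2) + 2*(-2)*(-1)²)) = 32079 - 98*(0 + 1*(1² - 1*1 + 4 + 2*(-2)*1)) = 32079 - 98*(0 + 1*(1 - 1 + 4 - 4)) = 32079 - 98*(0 + 1*0) = 32079 - 98*(0 + 0) = 32079 - 98*0 = 32079 + 0 = 32079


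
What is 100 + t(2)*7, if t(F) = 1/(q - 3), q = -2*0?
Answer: 293/3 ≈ 97.667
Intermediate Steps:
q = 0
t(F) = -1/3 (t(F) = 1/(0 - 3) = 1/(-3) = -1/3)
100 + t(2)*7 = 100 - 1/3*7 = 100 - 7/3 = 293/3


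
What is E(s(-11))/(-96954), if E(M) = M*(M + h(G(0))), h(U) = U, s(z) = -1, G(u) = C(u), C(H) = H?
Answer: -1/96954 ≈ -1.0314e-5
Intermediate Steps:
G(u) = u
E(M) = M**2 (E(M) = M*(M + 0) = M*M = M**2)
E(s(-11))/(-96954) = (-1)**2/(-96954) = 1*(-1/96954) = -1/96954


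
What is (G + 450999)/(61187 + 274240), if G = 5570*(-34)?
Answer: 261619/335427 ≈ 0.77996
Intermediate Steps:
G = -189380
(G + 450999)/(61187 + 274240) = (-189380 + 450999)/(61187 + 274240) = 261619/335427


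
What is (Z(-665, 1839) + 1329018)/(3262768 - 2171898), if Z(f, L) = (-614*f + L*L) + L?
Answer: 2560544/545435 ≈ 4.6945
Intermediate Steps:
Z(f, L) = L + L**2 - 614*f (Z(f, L) = (-614*f + L**2) + L = (L**2 - 614*f) + L = L + L**2 - 614*f)
(Z(-665, 1839) + 1329018)/(3262768 - 2171898) = ((1839 + 1839**2 - 614*(-665)) + 1329018)/(3262768 - 2171898) = ((1839 + 3381921 + 408310) + 1329018)/1090870 = (3792070 + 1329018)*(1/1090870) = 5121088*(1/1090870) = 2560544/545435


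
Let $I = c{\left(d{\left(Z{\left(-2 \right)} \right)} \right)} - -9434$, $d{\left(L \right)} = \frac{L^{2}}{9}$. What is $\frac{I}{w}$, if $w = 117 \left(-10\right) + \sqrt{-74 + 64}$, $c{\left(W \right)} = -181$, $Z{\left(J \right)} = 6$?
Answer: $- \frac{1082601}{136891} - \frac{9253 i \sqrt{10}}{1368910} \approx -7.9085 - 0.021375 i$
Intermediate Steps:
$d{\left(L \right)} = \frac{L^{2}}{9}$ ($d{\left(L \right)} = L^{2} \cdot \frac{1}{9} = \frac{L^{2}}{9}$)
$I = 9253$ ($I = -181 - -9434 = -181 + 9434 = 9253$)
$w = -1170 + i \sqrt{10}$ ($w = -1170 + \sqrt{-10} = -1170 + i \sqrt{10} \approx -1170.0 + 3.1623 i$)
$\frac{I}{w} = \frac{9253}{-1170 + i \sqrt{10}}$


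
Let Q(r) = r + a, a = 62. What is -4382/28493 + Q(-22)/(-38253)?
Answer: -168764366/1089942729 ≈ -0.15484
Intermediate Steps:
Q(r) = 62 + r (Q(r) = r + 62 = 62 + r)
-4382/28493 + Q(-22)/(-38253) = -4382/28493 + (62 - 22)/(-38253) = -4382*1/28493 + 40*(-1/38253) = -4382/28493 - 40/38253 = -168764366/1089942729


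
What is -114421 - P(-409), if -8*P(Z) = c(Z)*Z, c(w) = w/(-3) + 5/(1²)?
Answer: -364940/3 ≈ -1.2165e+5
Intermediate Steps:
c(w) = 5 - w/3 (c(w) = w*(-⅓) + 5/1 = -w/3 + 5*1 = -w/3 + 5 = 5 - w/3)
P(Z) = -Z*(5 - Z/3)/8 (P(Z) = -(5 - Z/3)*Z/8 = -Z*(5 - Z/3)/8)
-114421 - P(-409) = -114421 - (-409)*(-15 - 409)/24 = -114421 - (-409)*(-424)/24 = -114421 - 1*21677/3 = -114421 - 21677/3 = -364940/3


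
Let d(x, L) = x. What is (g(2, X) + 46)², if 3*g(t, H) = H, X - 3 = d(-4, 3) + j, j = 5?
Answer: 20164/9 ≈ 2240.4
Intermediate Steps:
X = 4 (X = 3 + (-4 + 5) = 3 + 1 = 4)
g(t, H) = H/3
(g(2, X) + 46)² = ((⅓)*4 + 46)² = (4/3 + 46)² = (142/3)² = 20164/9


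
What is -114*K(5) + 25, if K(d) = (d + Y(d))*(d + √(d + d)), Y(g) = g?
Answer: -5675 - 1140*√10 ≈ -9280.0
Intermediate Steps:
K(d) = 2*d*(d + √2*√d) (K(d) = (d + d)*(d + √(d + d)) = (2*d)*(d + √(2*d)) = (2*d)*(d + √2*√d) = 2*d*(d + √2*√d))
-114*K(5) + 25 = -114*(2*5² + 2*√2*5^(3/2)) + 25 = -114*(2*25 + 2*√2*(5*√5)) + 25 = -114*(50 + 10*√10) + 25 = (-5700 - 1140*√10) + 25 = -5675 - 1140*√10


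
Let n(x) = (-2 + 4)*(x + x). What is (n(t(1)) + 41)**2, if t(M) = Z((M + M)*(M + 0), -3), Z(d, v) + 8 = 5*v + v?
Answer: 3969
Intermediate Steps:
Z(d, v) = -8 + 6*v (Z(d, v) = -8 + (5*v + v) = -8 + 6*v)
t(M) = -26 (t(M) = -8 + 6*(-3) = -8 - 18 = -26)
n(x) = 4*x (n(x) = 2*(2*x) = 4*x)
(n(t(1)) + 41)**2 = (4*(-26) + 41)**2 = (-104 + 41)**2 = (-63)**2 = 3969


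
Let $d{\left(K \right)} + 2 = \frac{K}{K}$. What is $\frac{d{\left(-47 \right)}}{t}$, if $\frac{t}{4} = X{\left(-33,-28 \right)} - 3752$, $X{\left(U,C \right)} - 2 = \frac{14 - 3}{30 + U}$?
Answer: $\frac{3}{45044} \approx 6.6602 \cdot 10^{-5}$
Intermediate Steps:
$X{\left(U,C \right)} = 2 + \frac{11}{30 + U}$ ($X{\left(U,C \right)} = 2 + \frac{14 - 3}{30 + U} = 2 + \frac{11}{30 + U}$)
$d{\left(K \right)} = -1$ ($d{\left(K \right)} = -2 + \frac{K}{K} = -2 + 1 = -1$)
$t = - \frac{45044}{3}$ ($t = 4 \left(\frac{71 + 2 \left(-33\right)}{30 - 33} - 3752\right) = 4 \left(\frac{71 - 66}{-3} - 3752\right) = 4 \left(\left(- \frac{1}{3}\right) 5 - 3752\right) = 4 \left(- \frac{5}{3} - 3752\right) = 4 \left(- \frac{11261}{3}\right) = - \frac{45044}{3} \approx -15015.0$)
$\frac{d{\left(-47 \right)}}{t} = - \frac{1}{- \frac{45044}{3}} = \left(-1\right) \left(- \frac{3}{45044}\right) = \frac{3}{45044}$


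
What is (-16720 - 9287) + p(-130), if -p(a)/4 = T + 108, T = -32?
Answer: -26311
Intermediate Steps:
p(a) = -304 (p(a) = -4*(-32 + 108) = -4*76 = -304)
(-16720 - 9287) + p(-130) = (-16720 - 9287) - 304 = -26007 - 304 = -26311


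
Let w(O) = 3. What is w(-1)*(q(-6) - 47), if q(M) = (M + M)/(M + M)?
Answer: -138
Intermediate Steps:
q(M) = 1 (q(M) = (2*M)/((2*M)) = (2*M)*(1/(2*M)) = 1)
w(-1)*(q(-6) - 47) = 3*(1 - 47) = 3*(-46) = -138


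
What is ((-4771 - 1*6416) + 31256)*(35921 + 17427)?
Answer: 1070641012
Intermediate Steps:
((-4771 - 1*6416) + 31256)*(35921 + 17427) = ((-4771 - 6416) + 31256)*53348 = (-11187 + 31256)*53348 = 20069*53348 = 1070641012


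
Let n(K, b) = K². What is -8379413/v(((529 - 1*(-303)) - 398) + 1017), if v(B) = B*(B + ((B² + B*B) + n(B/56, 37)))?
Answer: -26277839168/19170221403859 ≈ -0.0013708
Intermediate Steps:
v(B) = B*(B + 6273*B²/3136) (v(B) = B*(B + ((B² + B*B) + (B/56)²)) = B*(B + ((B² + B²) + (B*(1/56))²)) = B*(B + (2*B² + (B/56)²)) = B*(B + (2*B² + B²/3136)) = B*(B + 6273*B²/3136))
-8379413/v(((529 - 1*(-303)) - 398) + 1017) = -8379413*3136/((3136 + 6273*(((529 - 1*(-303)) - 398) + 1017))*(((529 - 1*(-303)) - 398) + 1017)²) = -8379413*3136/((3136 + 6273*(((529 + 303) - 398) + 1017))*(((529 + 303) - 398) + 1017)²) = -8379413*3136/((3136 + 6273*((832 - 398) + 1017))*((832 - 398) + 1017)²) = -8379413*3136/((434 + 1017)²*(3136 + 6273*(434 + 1017))) = -8379413*3136/(2105401*(3136 + 6273*1451)) = -8379413*3136/(2105401*(3136 + 9102123)) = -8379413/((1/3136)*2105401*9105259) = -8379413/19170221403859/3136 = -8379413*3136/19170221403859 = -26277839168/19170221403859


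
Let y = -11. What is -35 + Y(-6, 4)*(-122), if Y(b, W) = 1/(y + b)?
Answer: -473/17 ≈ -27.824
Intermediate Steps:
Y(b, W) = 1/(-11 + b)
-35 + Y(-6, 4)*(-122) = -35 - 122/(-11 - 6) = -35 - 122/(-17) = -35 - 1/17*(-122) = -35 + 122/17 = -473/17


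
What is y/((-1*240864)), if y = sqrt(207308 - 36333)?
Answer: -5*sqrt(6839)/240864 ≈ -0.0017167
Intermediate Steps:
y = 5*sqrt(6839) (y = sqrt(170975) = 5*sqrt(6839) ≈ 413.49)
y/((-1*240864)) = (5*sqrt(6839))/((-1*240864)) = (5*sqrt(6839))/(-240864) = (5*sqrt(6839))*(-1/240864) = -5*sqrt(6839)/240864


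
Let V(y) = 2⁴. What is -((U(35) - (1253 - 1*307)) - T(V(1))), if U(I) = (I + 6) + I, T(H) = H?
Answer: 886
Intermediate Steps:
V(y) = 16
U(I) = 6 + 2*I (U(I) = (6 + I) + I = 6 + 2*I)
-((U(35) - (1253 - 1*307)) - T(V(1))) = -(((6 + 2*35) - (1253 - 1*307)) - 1*16) = -(((6 + 70) - (1253 - 307)) - 16) = -((76 - 1*946) - 16) = -((76 - 946) - 16) = -(-870 - 16) = -1*(-886) = 886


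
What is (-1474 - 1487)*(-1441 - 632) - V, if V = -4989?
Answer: 6143142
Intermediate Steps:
(-1474 - 1487)*(-1441 - 632) - V = (-1474 - 1487)*(-1441 - 632) - 1*(-4989) = -2961*(-2073) + 4989 = 6138153 + 4989 = 6143142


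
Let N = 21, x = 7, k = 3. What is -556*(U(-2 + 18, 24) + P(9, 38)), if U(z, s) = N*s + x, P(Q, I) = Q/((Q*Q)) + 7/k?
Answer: -2569276/9 ≈ -2.8548e+5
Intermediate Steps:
P(Q, I) = 7/3 + 1/Q (P(Q, I) = Q/((Q*Q)) + 7/3 = Q/(Q²) + 7*(⅓) = Q/Q² + 7/3 = 1/Q + 7/3 = 7/3 + 1/Q)
U(z, s) = 7 + 21*s (U(z, s) = 21*s + 7 = 7 + 21*s)
-556*(U(-2 + 18, 24) + P(9, 38)) = -556*((7 + 21*24) + (7/3 + 1/9)) = -556*((7 + 504) + (7/3 + ⅑)) = -556*(511 + 22/9) = -556*4621/9 = -2569276/9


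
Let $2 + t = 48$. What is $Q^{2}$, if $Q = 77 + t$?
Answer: $15129$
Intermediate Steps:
$t = 46$ ($t = -2 + 48 = 46$)
$Q = 123$ ($Q = 77 + 46 = 123$)
$Q^{2} = 123^{2} = 15129$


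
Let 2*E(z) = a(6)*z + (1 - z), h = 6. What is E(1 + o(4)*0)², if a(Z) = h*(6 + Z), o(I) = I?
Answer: 1296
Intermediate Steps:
a(Z) = 36 + 6*Z (a(Z) = 6*(6 + Z) = 36 + 6*Z)
E(z) = ½ + 71*z/2 (E(z) = ((36 + 6*6)*z + (1 - z))/2 = ((36 + 36)*z + (1 - z))/2 = (72*z + (1 - z))/2 = (1 + 71*z)/2 = ½ + 71*z/2)
E(1 + o(4)*0)² = (½ + 71*(1 + 4*0)/2)² = (½ + 71*(1 + 0)/2)² = (½ + (71/2)*1)² = (½ + 71/2)² = 36² = 1296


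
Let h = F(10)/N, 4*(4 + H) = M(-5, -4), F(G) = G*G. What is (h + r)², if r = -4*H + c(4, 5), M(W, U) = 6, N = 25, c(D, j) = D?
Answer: 324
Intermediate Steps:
F(G) = G²
H = -5/2 (H = -4 + (¼)*6 = -4 + 3/2 = -5/2 ≈ -2.5000)
h = 4 (h = 10²/25 = 100*(1/25) = 4)
r = 14 (r = -4*(-5/2) + 4 = 10 + 4 = 14)
(h + r)² = (4 + 14)² = 18² = 324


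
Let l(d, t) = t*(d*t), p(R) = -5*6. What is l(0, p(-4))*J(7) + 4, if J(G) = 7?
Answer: 4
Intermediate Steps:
p(R) = -30
l(d, t) = d*t²
l(0, p(-4))*J(7) + 4 = (0*(-30)²)*7 + 4 = (0*900)*7 + 4 = 0*7 + 4 = 0 + 4 = 4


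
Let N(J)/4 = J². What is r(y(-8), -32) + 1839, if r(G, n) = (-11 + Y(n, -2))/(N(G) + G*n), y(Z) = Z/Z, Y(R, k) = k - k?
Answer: 51503/28 ≈ 1839.4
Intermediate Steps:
N(J) = 4*J²
Y(R, k) = 0
y(Z) = 1
r(G, n) = -11/(4*G² + G*n) (r(G, n) = (-11 + 0)/(4*G² + G*n) = -11/(4*G² + G*n))
r(y(-8), -32) + 1839 = -11/(1*(-32 + 4*1)) + 1839 = -11*1/(-32 + 4) + 1839 = -11*1/(-28) + 1839 = -11*1*(-1/28) + 1839 = 11/28 + 1839 = 51503/28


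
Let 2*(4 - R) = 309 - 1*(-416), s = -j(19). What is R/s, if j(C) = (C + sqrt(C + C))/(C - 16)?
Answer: 2151/34 - 2151*sqrt(38)/646 ≈ 42.739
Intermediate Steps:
j(C) = (C + sqrt(2)*sqrt(C))/(-16 + C) (j(C) = (C + sqrt(2*C))/(-16 + C) = (C + sqrt(2)*sqrt(C))/(-16 + C))
s = -19/3 - sqrt(38)/3 (s = -(19 + sqrt(2)*sqrt(19))/(-16 + 19) = -(19 + sqrt(38))/3 = -(19/3 + sqrt(38)/3) = -19/3 - sqrt(38)/3 ≈ -8.3881)
R = -717/2 (R = 4 - (309 - 1*(-416))/2 = 4 - (309 + 416)/2 = 4 - 1/2*725 = 4 - 725/2 = -717/2 ≈ -358.50)
R/s = -717/(2*(-19/3 - sqrt(38)/3))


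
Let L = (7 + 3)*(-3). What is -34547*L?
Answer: 1036410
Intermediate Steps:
L = -30 (L = 10*(-3) = -30)
-34547*L = -34547*(-30) = 1036410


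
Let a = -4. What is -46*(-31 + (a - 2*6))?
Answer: 2162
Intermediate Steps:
-46*(-31 + (a - 2*6)) = -46*(-31 + (-4 - 2*6)) = -46*(-31 + (-4 - 12)) = -46*(-31 - 16) = -46*(-47) = 2162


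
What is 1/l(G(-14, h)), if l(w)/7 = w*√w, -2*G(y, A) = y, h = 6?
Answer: √7/343 ≈ 0.0077136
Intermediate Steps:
G(y, A) = -y/2
l(w) = 7*w^(3/2) (l(w) = 7*(w*√w) = 7*w^(3/2))
1/l(G(-14, h)) = 1/(7*(-½*(-14))^(3/2)) = 1/(7*7^(3/2)) = 1/(7*(7*√7)) = 1/(49*√7) = √7/343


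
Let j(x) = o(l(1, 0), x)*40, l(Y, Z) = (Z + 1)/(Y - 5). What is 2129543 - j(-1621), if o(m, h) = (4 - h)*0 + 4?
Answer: 2129383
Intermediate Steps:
l(Y, Z) = (1 + Z)/(-5 + Y)
o(m, h) = 4 (o(m, h) = 0 + 4 = 4)
j(x) = 160 (j(x) = 4*40 = 160)
2129543 - j(-1621) = 2129543 - 1*160 = 2129543 - 160 = 2129383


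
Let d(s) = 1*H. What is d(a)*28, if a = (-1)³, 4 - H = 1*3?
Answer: 28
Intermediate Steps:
H = 1 (H = 4 - 3 = 1)
a = -1
d(s) = 1 (d(s) = 1*1 = 1)
d(a)*28 = 1*28 = 28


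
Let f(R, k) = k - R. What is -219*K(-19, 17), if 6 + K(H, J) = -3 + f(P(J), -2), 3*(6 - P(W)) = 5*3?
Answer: 2628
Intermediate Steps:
P(W) = 1 (P(W) = 6 - 5*3/3 = 6 - ⅓*15 = 6 - 5 = 1)
K(H, J) = -12 (K(H, J) = -6 + (-3 + (-2 - 1*1)) = -6 + (-3 + (-2 - 1)) = -6 + (-3 - 3) = -6 - 6 = -12)
-219*K(-19, 17) = -219*(-12) = 2628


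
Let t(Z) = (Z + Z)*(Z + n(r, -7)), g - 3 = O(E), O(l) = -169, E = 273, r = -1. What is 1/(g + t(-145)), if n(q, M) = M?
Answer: 1/43914 ≈ 2.2772e-5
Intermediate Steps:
g = -166 (g = 3 - 169 = -166)
t(Z) = 2*Z*(-7 + Z) (t(Z) = (Z + Z)*(Z - 7) = (2*Z)*(-7 + Z) = 2*Z*(-7 + Z))
1/(g + t(-145)) = 1/(-166 + 2*(-145)*(-7 - 145)) = 1/(-166 + 2*(-145)*(-152)) = 1/(-166 + 44080) = 1/43914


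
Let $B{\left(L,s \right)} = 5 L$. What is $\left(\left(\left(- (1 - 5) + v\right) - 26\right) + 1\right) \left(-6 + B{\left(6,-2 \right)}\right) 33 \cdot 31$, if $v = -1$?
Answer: $-540144$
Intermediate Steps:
$\left(\left(\left(- (1 - 5) + v\right) - 26\right) + 1\right) \left(-6 + B{\left(6,-2 \right)}\right) 33 \cdot 31 = \left(\left(\left(- (1 - 5) - 1\right) - 26\right) + 1\right) \left(-6 + 5 \cdot 6\right) 33 \cdot 31 = \left(\left(\left(\left(-1\right) \left(-4\right) - 1\right) - 26\right) + 1\right) \left(-6 + 30\right) 33 \cdot 31 = \left(\left(\left(4 - 1\right) - 26\right) + 1\right) 24 \cdot 33 \cdot 31 = \left(\left(3 - 26\right) + 1\right) 24 \cdot 33 \cdot 31 = \left(-23 + 1\right) 24 \cdot 33 \cdot 31 = \left(-22\right) 24 \cdot 33 \cdot 31 = \left(-528\right) 33 \cdot 31 = \left(-17424\right) 31 = -540144$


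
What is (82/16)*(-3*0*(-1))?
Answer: 0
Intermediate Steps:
(82/16)*(-3*0*(-1)) = ((1/16)*82)*(0*(-1)) = (41/8)*0 = 0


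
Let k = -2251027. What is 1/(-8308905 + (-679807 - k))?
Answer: -1/6737685 ≈ -1.4842e-7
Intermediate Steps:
1/(-8308905 + (-679807 - k)) = 1/(-8308905 + (-679807 - 1*(-2251027))) = 1/(-8308905 + (-679807 + 2251027)) = 1/(-8308905 + 1571220) = 1/(-6737685) = -1/6737685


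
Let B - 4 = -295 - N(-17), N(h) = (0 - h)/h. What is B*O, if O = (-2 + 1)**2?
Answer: -290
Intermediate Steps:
N(h) = -1 (N(h) = (-h)/h = -1)
O = 1 (O = (-1)**2 = 1)
B = -290 (B = 4 + (-295 - 1*(-1)) = 4 + (-295 + 1) = 4 - 294 = -290)
B*O = -290*1 = -290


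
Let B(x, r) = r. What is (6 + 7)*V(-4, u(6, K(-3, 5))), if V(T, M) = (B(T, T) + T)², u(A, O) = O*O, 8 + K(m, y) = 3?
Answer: 832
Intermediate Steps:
K(m, y) = -5 (K(m, y) = -8 + 3 = -5)
u(A, O) = O²
V(T, M) = 4*T² (V(T, M) = (T + T)² = (2*T)² = 4*T²)
(6 + 7)*V(-4, u(6, K(-3, 5))) = (6 + 7)*(4*(-4)²) = 13*(4*16) = 13*64 = 832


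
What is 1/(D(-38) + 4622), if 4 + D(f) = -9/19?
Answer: 19/87733 ≈ 0.00021657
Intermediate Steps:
D(f) = -85/19 (D(f) = -4 - 9/19 = -85/19)
1/(D(-38) + 4622) = 1/(-85/19 + 4622) = 1/(87733/19) = 19/87733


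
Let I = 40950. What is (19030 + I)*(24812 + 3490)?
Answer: 1697553960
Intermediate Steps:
(19030 + I)*(24812 + 3490) = (19030 + 40950)*(24812 + 3490) = 59980*28302 = 1697553960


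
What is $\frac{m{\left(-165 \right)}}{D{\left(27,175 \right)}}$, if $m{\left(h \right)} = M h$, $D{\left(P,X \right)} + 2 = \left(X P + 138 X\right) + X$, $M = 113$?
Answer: $- \frac{18645}{29048} \approx -0.64187$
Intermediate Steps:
$D{\left(P,X \right)} = -2 + 139 X + P X$ ($D{\left(P,X \right)} = -2 + \left(\left(X P + 138 X\right) + X\right) = -2 + \left(\left(P X + 138 X\right) + X\right) = -2 + \left(\left(138 X + P X\right) + X\right) = -2 + \left(139 X + P X\right) = -2 + 139 X + P X$)
$m{\left(h \right)} = 113 h$
$\frac{m{\left(-165 \right)}}{D{\left(27,175 \right)}} = \frac{113 \left(-165\right)}{-2 + 139 \cdot 175 + 27 \cdot 175} = - \frac{18645}{-2 + 24325 + 4725} = - \frac{18645}{29048}$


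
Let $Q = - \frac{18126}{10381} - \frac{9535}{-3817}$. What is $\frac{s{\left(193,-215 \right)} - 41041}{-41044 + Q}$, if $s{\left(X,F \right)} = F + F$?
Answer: $\frac{1643258391467}{1626309029295} \approx 1.0104$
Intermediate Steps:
$s{\left(X,F \right)} = 2 F$
$Q = \frac{29795893}{39624277}$ ($Q = \left(-18126\right) \frac{1}{10381} - - \frac{9535}{3817} = - \frac{18126}{10381} + \frac{9535}{3817} = \frac{29795893}{39624277} \approx 0.75196$)
$\frac{s{\left(193,-215 \right)} - 41041}{-41044 + Q} = \frac{2 \left(-215\right) - 41041}{-41044 + \frac{29795893}{39624277}} = \frac{-430 - 41041}{- \frac{1626309029295}{39624277}} = \left(-41471\right) \left(- \frac{39624277}{1626309029295}\right) = \frac{1643258391467}{1626309029295}$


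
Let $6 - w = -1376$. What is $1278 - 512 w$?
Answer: $-706306$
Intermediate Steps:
$w = 1382$ ($w = 6 - -1376 = 6 + 1376 = 1382$)
$1278 - 512 w = 1278 - 707584 = -706306$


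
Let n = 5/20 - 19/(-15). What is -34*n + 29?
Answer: -677/30 ≈ -22.567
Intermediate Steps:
n = 91/60 (n = 5*(1/20) - 19*(-1/15) = ¼ + 19/15 = 91/60 ≈ 1.5167)
-34*n + 29 = -34*91/60 + 29 = -1547/30 + 29 = -677/30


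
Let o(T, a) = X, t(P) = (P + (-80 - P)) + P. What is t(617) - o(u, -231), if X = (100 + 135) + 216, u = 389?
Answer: 86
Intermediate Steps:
t(P) = -80 + P
X = 451 (X = 235 + 216 = 451)
o(T, a) = 451
t(617) - o(u, -231) = (-80 + 617) - 1*451 = 537 - 451 = 86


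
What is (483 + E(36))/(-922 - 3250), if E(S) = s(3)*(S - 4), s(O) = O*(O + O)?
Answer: -1059/4172 ≈ -0.25384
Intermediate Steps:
s(O) = 2*O² (s(O) = O*(2*O) = 2*O²)
E(S) = -72 + 18*S (E(S) = (2*3²)*(S - 4) = (2*9)*(-4 + S) = 18*(-4 + S) = -72 + 18*S)
(483 + E(36))/(-922 - 3250) = (483 + (-72 + 18*36))/(-922 - 3250) = (483 + (-72 + 648))/(-4172) = (483 + 576)*(-1/4172) = 1059*(-1/4172) = -1059/4172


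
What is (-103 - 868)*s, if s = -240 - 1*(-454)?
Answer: -207794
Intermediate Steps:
s = 214 (s = -240 + 454 = 214)
(-103 - 868)*s = (-103 - 868)*214 = -971*214 = -207794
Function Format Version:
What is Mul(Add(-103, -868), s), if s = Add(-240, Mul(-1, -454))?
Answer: -207794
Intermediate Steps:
s = 214 (s = Add(-240, 454) = 214)
Mul(Add(-103, -868), s) = Mul(Add(-103, -868), 214) = Mul(-971, 214) = -207794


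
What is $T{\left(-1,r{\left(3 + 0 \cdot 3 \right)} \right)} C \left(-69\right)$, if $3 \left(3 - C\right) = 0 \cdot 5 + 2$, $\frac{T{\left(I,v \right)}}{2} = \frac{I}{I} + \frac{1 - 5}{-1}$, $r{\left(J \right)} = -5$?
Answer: $-1610$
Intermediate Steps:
$T{\left(I,v \right)} = 10$ ($T{\left(I,v \right)} = 2 \left(\frac{I}{I} + \frac{1 - 5}{-1}\right) = 2 \left(1 - -4\right) = 2 \left(1 + 4\right) = 2 \cdot 5 = 10$)
$C = \frac{7}{3}$ ($C = 3 - \frac{0 \cdot 5 + 2}{3} = 3 - \frac{0 + 2}{3} = 3 - \frac{2}{3} = \frac{7}{3} \approx 2.3333$)
$T{\left(-1,r{\left(3 + 0 \cdot 3 \right)} \right)} C \left(-69\right) = 10 \cdot \frac{7}{3} \left(-69\right) = \frac{70}{3} \left(-69\right) = -1610$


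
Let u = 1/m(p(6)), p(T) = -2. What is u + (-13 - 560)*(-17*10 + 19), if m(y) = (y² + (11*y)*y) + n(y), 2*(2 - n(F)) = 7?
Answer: 8046641/93 ≈ 86523.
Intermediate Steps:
n(F) = -3/2 (n(F) = 2 - ½*7 = 2 - 7/2 = -3/2)
m(y) = -3/2 + 12*y² (m(y) = (y² + (11*y)*y) - 3/2 = (y² + 11*y²) - 3/2 = 12*y² - 3/2 = -3/2 + 12*y²)
u = 2/93 (u = 1/(-3/2 + 12*(-2)²) = 1/(-3/2 + 12*4) = 1/(-3/2 + 48) = 1/(93/2) = 2/93 ≈ 0.021505)
u + (-13 - 560)*(-17*10 + 19) = 2/93 + (-13 - 560)*(-17*10 + 19) = 2/93 - 573*(-170 + 19) = 2/93 - 573*(-151) = 2/93 + 86523 = 8046641/93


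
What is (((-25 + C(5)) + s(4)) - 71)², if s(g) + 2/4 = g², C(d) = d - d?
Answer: 25921/4 ≈ 6480.3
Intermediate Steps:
C(d) = 0
s(g) = -½ + g²
(((-25 + C(5)) + s(4)) - 71)² = (((-25 + 0) + (-½ + 4²)) - 71)² = ((-25 + (-½ + 16)) - 71)² = ((-25 + 31/2) - 71)² = (-19/2 - 71)² = (-161/2)² = 25921/4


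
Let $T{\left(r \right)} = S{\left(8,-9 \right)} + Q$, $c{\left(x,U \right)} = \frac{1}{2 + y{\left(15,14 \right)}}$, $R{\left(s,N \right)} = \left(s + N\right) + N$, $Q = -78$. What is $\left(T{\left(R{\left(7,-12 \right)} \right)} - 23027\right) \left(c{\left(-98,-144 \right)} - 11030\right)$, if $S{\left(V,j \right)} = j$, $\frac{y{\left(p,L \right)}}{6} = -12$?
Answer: $\frac{1274738751}{5} \approx 2.5495 \cdot 10^{8}$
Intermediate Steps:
$y{\left(p,L \right)} = -72$ ($y{\left(p,L \right)} = 6 \left(-12\right) = -72$)
$R{\left(s,N \right)} = s + 2 N$ ($R{\left(s,N \right)} = \left(N + s\right) + N = s + 2 N$)
$c{\left(x,U \right)} = - \frac{1}{70}$ ($c{\left(x,U \right)} = \frac{1}{2 - 72} = \frac{1}{-70} = - \frac{1}{70}$)
$T{\left(r \right)} = -87$ ($T{\left(r \right)} = -9 - 78 = -87$)
$\left(T{\left(R{\left(7,-12 \right)} \right)} - 23027\right) \left(c{\left(-98,-144 \right)} - 11030\right) = \left(-87 - 23027\right) \left(- \frac{1}{70} - 11030\right) = \left(-23114\right) \left(- \frac{772101}{70}\right) = \frac{1274738751}{5}$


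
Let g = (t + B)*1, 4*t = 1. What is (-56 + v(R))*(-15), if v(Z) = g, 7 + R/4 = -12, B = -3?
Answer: 3525/4 ≈ 881.25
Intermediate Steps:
R = -76 (R = -28 + 4*(-12) = -28 - 48 = -76)
t = 1/4 (t = (1/4)*1 = 1/4 ≈ 0.25000)
g = -11/4 (g = (1/4 - 3)*1 = -11/4*1 = -11/4 ≈ -2.7500)
v(Z) = -11/4
(-56 + v(R))*(-15) = (-56 - 11/4)*(-15) = -235/4*(-15) = 3525/4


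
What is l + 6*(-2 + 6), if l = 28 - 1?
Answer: 51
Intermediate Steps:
l = 27
l + 6*(-2 + 6) = 27 + 6*(-2 + 6) = 27 + 6*4 = 27 + 24 = 51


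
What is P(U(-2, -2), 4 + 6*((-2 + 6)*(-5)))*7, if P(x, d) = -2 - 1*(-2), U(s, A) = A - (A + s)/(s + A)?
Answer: 0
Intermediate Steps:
U(s, A) = -1 + A (U(s, A) = A - (A + s)/(A + s) = A - 1*1 = A - 1 = -1 + A)
P(x, d) = 0 (P(x, d) = -2 + 2 = 0)
P(U(-2, -2), 4 + 6*((-2 + 6)*(-5)))*7 = 0*7 = 0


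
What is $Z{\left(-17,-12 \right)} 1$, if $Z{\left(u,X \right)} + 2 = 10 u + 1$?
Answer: $-171$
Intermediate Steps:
$Z{\left(u,X \right)} = -1 + 10 u$ ($Z{\left(u,X \right)} = -2 + \left(10 u + 1\right) = -2 + \left(1 + 10 u\right) = -1 + 10 u$)
$Z{\left(-17,-12 \right)} 1 = \left(-1 + 10 \left(-17\right)\right) 1 = \left(-1 - 170\right) 1 = \left(-171\right) 1 = -171$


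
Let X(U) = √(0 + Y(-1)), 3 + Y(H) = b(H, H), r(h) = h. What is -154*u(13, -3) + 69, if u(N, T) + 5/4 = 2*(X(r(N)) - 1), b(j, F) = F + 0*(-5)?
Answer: 1139/2 - 616*I ≈ 569.5 - 616.0*I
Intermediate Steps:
b(j, F) = F (b(j, F) = F + 0 = F)
Y(H) = -3 + H
X(U) = 2*I (X(U) = √(0 + (-3 - 1)) = √(0 - 4) = √(-4) = 2*I)
u(N, T) = -13/4 + 4*I (u(N, T) = -5/4 + 2*(2*I - 1) = -5/4 + 2*(-1 + 2*I) = -5/4 + (-2 + 4*I) = -13/4 + 4*I)
-154*u(13, -3) + 69 = -154*(-13/4 + 4*I) + 69 = (1001/2 - 616*I) + 69 = 1139/2 - 616*I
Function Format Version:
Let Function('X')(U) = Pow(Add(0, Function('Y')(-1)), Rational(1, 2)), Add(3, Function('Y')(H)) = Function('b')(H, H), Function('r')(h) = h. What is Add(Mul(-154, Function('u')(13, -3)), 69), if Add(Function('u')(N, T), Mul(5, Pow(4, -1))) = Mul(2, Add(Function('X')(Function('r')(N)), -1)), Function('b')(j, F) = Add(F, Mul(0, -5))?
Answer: Add(Rational(1139, 2), Mul(-616, I)) ≈ Add(569.50, Mul(-616.00, I))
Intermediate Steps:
Function('b')(j, F) = F (Function('b')(j, F) = Add(F, 0) = F)
Function('Y')(H) = Add(-3, H)
Function('X')(U) = Mul(2, I) (Function('X')(U) = Pow(Add(0, Add(-3, -1)), Rational(1, 2)) = Pow(Add(0, -4), Rational(1, 2)) = Pow(-4, Rational(1, 2)) = Mul(2, I))
Function('u')(N, T) = Add(Rational(-13, 4), Mul(4, I)) (Function('u')(N, T) = Add(Rational(-5, 4), Mul(2, Add(Mul(2, I), -1))) = Add(Rational(-5, 4), Mul(2, Add(-1, Mul(2, I)))) = Add(Rational(-5, 4), Add(-2, Mul(4, I))) = Add(Rational(-13, 4), Mul(4, I)))
Add(Mul(-154, Function('u')(13, -3)), 69) = Add(Mul(-154, Add(Rational(-13, 4), Mul(4, I))), 69) = Add(Add(Rational(1001, 2), Mul(-616, I)), 69) = Add(Rational(1139, 2), Mul(-616, I))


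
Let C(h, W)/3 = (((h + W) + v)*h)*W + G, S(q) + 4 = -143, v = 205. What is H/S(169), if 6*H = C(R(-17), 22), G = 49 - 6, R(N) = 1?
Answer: -5059/294 ≈ -17.207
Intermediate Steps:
S(q) = -147 (S(q) = -4 - 143 = -147)
G = 43
C(h, W) = 129 + 3*W*h*(205 + W + h) (C(h, W) = 3*((((h + W) + 205)*h)*W + 43) = 3*((((W + h) + 205)*h)*W + 43) = 3*(((205 + W + h)*h)*W + 43) = 3*((h*(205 + W + h))*W + 43) = 3*(W*h*(205 + W + h) + 43) = 3*(43 + W*h*(205 + W + h)) = 129 + 3*W*h*(205 + W + h))
H = 5059/2 (H = (129 + 3*22*1² + 3*1*22² + 615*22*1)/6 = (129 + 3*22*1 + 3*1*484 + 13530)/6 = (129 + 66 + 1452 + 13530)/6 = (⅙)*15177 = 5059/2 ≈ 2529.5)
H/S(169) = (5059/2)/(-147) = (5059/2)*(-1/147) = -5059/294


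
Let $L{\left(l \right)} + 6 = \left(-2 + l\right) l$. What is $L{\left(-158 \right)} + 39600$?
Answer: $64874$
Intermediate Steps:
$L{\left(l \right)} = -6 + l \left(-2 + l\right)$ ($L{\left(l \right)} = -6 + \left(-2 + l\right) l = -6 + l \left(-2 + l\right)$)
$L{\left(-158 \right)} + 39600 = \left(-6 + \left(-158\right)^{2} - -316\right) + 39600 = \left(-6 + 24964 + 316\right) + 39600 = 25274 + 39600 = 64874$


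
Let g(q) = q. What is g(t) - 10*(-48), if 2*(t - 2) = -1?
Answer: 963/2 ≈ 481.50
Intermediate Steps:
t = 3/2 (t = 2 + (½)*(-1) = 2 - ½ = 3/2 ≈ 1.5000)
g(t) - 10*(-48) = 3/2 - 10*(-48) = 3/2 + 480 = 963/2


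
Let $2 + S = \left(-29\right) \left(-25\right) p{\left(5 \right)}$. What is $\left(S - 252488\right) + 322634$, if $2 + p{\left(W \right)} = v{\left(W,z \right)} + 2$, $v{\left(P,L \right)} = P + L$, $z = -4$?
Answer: $70869$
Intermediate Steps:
$v{\left(P,L \right)} = L + P$
$p{\left(W \right)} = -4 + W$ ($p{\left(W \right)} = -2 + \left(\left(-4 + W\right) + 2\right) = -2 + \left(-2 + W\right) = -4 + W$)
$S = 723$ ($S = -2 + \left(-29\right) \left(-25\right) \left(-4 + 5\right) = -2 + 725 \cdot 1 = -2 + 725 = 723$)
$\left(S - 252488\right) + 322634 = \left(723 - 252488\right) + 322634 = -251765 + 322634 = 70869$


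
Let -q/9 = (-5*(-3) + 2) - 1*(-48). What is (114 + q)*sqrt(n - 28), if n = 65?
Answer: -471*sqrt(37) ≈ -2865.0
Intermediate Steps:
q = -585 (q = -9*((-5*(-3) + 2) - 1*(-48)) = -9*((15 + 2) + 48) = -9*(17 + 48) = -9*65 = -585)
(114 + q)*sqrt(n - 28) = (114 - 585)*sqrt(65 - 28) = -471*sqrt(37)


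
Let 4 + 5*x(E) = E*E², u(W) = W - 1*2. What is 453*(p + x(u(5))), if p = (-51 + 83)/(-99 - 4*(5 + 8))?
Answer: 9939/5 ≈ 1987.8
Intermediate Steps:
u(W) = -2 + W (u(W) = W - 2 = -2 + W)
x(E) = -⅘ + E³/5 (x(E) = -⅘ + (E*E²)/5 = -⅘ + E³/5)
p = -32/151 (p = 32/(-99 - 4*13) = 32/(-99 - 52) = 32/(-151) = 32*(-1/151) = -32/151 ≈ -0.21192)
453*(p + x(u(5))) = 453*(-32/151 + (-⅘ + (-2 + 5)³/5)) = 453*(-32/151 + (-⅘ + (⅕)*3³)) = 453*(-32/151 + (-⅘ + (⅕)*27)) = 453*(-32/151 + (-⅘ + 27/5)) = 453*(-32/151 + 23/5) = 453*(3313/755) = 9939/5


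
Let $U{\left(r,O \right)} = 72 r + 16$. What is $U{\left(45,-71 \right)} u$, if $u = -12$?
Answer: $-39072$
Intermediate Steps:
$U{\left(r,O \right)} = 16 + 72 r$
$U{\left(45,-71 \right)} u = \left(16 + 72 \cdot 45\right) \left(-12\right) = \left(16 + 3240\right) \left(-12\right) = 3256 \left(-12\right) = -39072$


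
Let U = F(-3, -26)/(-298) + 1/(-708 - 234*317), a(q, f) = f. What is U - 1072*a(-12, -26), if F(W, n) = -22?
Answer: 1240125726397/44493486 ≈ 27872.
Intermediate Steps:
U = 3284605/44493486 (U = -22/(-298) + 1/(-708 - 234*317) = -22*(-1/298) + (1/317)/(-942) = 11/149 - 1/942*1/317 = 11/149 - 1/298614 = 3284605/44493486 ≈ 0.073822)
U - 1072*a(-12, -26) = 3284605/44493486 - 1072*(-26) = 3284605/44493486 + 27872 = 1240125726397/44493486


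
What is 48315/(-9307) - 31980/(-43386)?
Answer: -299759455/67298917 ≈ -4.4541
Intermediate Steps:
48315/(-9307) - 31980/(-43386) = 48315*(-1/9307) - 31980*(-1/43386) = -48315/9307 + 5330/7231 = -299759455/67298917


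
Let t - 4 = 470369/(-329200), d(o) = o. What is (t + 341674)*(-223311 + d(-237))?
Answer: -6286165693158897/82300 ≈ -7.6381e+10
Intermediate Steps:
t = 846431/329200 (t = 4 + 470369/(-329200) = 4 + 470369*(-1/329200) = 4 - 470369/329200 = 846431/329200 ≈ 2.5712)
(t + 341674)*(-223311 + d(-237)) = (846431/329200 + 341674)*(-223311 - 237) = (112479927231/329200)*(-223548) = -6286165693158897/82300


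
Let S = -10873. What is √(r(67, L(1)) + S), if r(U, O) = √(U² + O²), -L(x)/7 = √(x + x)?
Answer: √(-10873 + √4587) ≈ 103.95*I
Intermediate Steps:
L(x) = -7*√2*√x (L(x) = -7*√(x + x) = -7*√2*√x)
r(U, O) = √(O² + U²)
√(r(67, L(1)) + S) = √(√((-7*√2*√1)² + 67²) - 10873) = √(√((-7*√2*1)² + 4489) - 10873) = √(√((-7*√2)² + 4489) - 10873) = √(√(98 + 4489) - 10873) = √(√4587 - 10873) = √(-10873 + √4587)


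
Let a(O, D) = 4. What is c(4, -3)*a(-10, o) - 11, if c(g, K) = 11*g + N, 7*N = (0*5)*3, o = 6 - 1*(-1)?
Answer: 165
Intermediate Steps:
o = 7 (o = 6 + 1 = 7)
N = 0 (N = ((0*5)*3)/7 = (0*3)/7 = (⅐)*0 = 0)
c(g, K) = 11*g (c(g, K) = 11*g + 0 = 11*g)
c(4, -3)*a(-10, o) - 11 = (11*4)*4 - 11 = 44*4 - 11 = 176 - 11 = 165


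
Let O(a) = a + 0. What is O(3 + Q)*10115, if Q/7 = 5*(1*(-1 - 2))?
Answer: -1031730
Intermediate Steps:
Q = -105 (Q = 7*(5*(1*(-1 - 2))) = 7*(5*(1*(-3))) = 7*(5*(-3)) = 7*(-15) = -105)
O(a) = a
O(3 + Q)*10115 = (3 - 105)*10115 = -102*10115 = -1031730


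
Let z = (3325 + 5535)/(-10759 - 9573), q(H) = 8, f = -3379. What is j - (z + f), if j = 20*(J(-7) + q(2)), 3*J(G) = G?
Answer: 53261236/15249 ≈ 3492.8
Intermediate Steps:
J(G) = G/3
z = -2215/5083 (z = 8860/(-20332) = 8860*(-1/20332) = -2215/5083 ≈ -0.43577)
j = 340/3 (j = 20*((1/3)*(-7) + 8) = 20*(-7/3 + 8) = 20*(17/3) = 340/3 ≈ 113.33)
j - (z + f) = 340/3 - (-2215/5083 - 3379) = 340/3 - 1*(-17177672/5083) = 340/3 + 17177672/5083 = 53261236/15249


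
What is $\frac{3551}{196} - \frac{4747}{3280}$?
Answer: $\frac{2679217}{160720} \approx 16.67$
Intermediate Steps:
$\frac{3551}{196} - \frac{4747}{3280} = \frac{2679217}{160720}$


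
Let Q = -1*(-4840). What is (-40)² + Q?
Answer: 6440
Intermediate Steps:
Q = 4840
(-40)² + Q = (-40)² + 4840 = 1600 + 4840 = 6440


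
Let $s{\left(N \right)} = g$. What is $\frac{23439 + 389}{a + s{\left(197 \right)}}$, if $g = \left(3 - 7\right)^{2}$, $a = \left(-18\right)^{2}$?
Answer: $\frac{5957}{85} \approx 70.082$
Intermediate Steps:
$a = 324$
$g = 16$ ($g = \left(-4\right)^{2} = 16$)
$s{\left(N \right)} = 16$
$\frac{23439 + 389}{a + s{\left(197 \right)}} = \frac{23439 + 389}{324 + 16} = \frac{23828}{340} = 23828 \cdot \frac{1}{340} = \frac{5957}{85}$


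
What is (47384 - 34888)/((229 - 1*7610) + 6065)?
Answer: -3124/329 ≈ -9.4954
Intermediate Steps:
(47384 - 34888)/((229 - 1*7610) + 6065) = 12496/((229 - 7610) + 6065) = 12496/(-7381 + 6065) = 12496/(-1316) = 12496*(-1/1316) = -3124/329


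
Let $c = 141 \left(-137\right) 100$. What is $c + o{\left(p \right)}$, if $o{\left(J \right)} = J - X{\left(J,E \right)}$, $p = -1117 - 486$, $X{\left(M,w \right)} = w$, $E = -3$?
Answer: $-1933300$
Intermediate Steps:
$p = -1603$
$o{\left(J \right)} = 3 + J$ ($o{\left(J \right)} = J - -3 = J + 3 = 3 + J$)
$c = -1931700$ ($c = \left(-19317\right) 100 = -1931700$)
$c + o{\left(p \right)} = -1931700 + \left(3 - 1603\right) = -1931700 - 1600 = -1933300$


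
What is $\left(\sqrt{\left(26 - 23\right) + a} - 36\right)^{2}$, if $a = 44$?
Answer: $\left(36 - \sqrt{47}\right)^{2} \approx 849.39$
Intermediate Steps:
$\left(\sqrt{\left(26 - 23\right) + a} - 36\right)^{2} = \left(\sqrt{\left(26 - 23\right) + 44} - 36\right)^{2} = \left(\sqrt{3 + 44} - 36\right)^{2} = \left(\sqrt{47} - 36\right)^{2} = \left(-36 + \sqrt{47}\right)^{2}$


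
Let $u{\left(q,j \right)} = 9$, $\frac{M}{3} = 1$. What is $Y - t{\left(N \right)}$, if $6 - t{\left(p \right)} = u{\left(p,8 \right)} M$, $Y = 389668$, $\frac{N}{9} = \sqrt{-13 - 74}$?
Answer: $389689$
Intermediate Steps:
$M = 3$ ($M = 3 \cdot 1 = 3$)
$N = 9 i \sqrt{87}$ ($N = 9 \sqrt{-13 - 74} = 9 \sqrt{-87} = 9 i \sqrt{87} \approx 83.946 i$)
$t{\left(p \right)} = -21$ ($t{\left(p \right)} = 6 - 9 \cdot 3 = 6 - 27 = -21$)
$Y - t{\left(N \right)} = 389668 - -21 = 389668 + 21 = 389689$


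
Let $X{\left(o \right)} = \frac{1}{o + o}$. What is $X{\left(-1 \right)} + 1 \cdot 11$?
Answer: $\frac{21}{2} \approx 10.5$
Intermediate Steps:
$X{\left(o \right)} = \frac{1}{2 o}$
$X{\left(-1 \right)} + 1 \cdot 11 = \frac{1}{2 \left(-1\right)} + 1 \cdot 11 = \frac{1}{2} \left(-1\right) + 11 = - \frac{1}{2} + 11 = \frac{21}{2}$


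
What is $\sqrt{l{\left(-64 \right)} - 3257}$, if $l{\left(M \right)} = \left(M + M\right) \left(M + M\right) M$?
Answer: $i \sqrt{1051833} \approx 1025.6 i$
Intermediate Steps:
$l{\left(M \right)} = 4 M^{3}$ ($l{\left(M \right)} = 2 M 2 M M = 2 M 2 M^{2} = 4 M^{3}$)
$\sqrt{l{\left(-64 \right)} - 3257} = \sqrt{4 \left(-64\right)^{3} - 3257} = \sqrt{4 \left(-262144\right) - 3257} = \sqrt{-1048576 - 3257} = \sqrt{-1051833} = i \sqrt{1051833}$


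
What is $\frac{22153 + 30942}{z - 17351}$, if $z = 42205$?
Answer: $\frac{53095}{24854} \approx 2.1363$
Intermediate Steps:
$\frac{22153 + 30942}{z - 17351} = \frac{22153 + 30942}{42205 - 17351} = \frac{53095}{24854}$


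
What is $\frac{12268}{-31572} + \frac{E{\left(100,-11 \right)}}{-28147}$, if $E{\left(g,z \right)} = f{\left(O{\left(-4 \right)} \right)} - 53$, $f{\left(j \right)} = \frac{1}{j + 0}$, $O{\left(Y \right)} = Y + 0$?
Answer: $- \frac{343626187}{888657084} \approx -0.38668$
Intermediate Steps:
$O{\left(Y \right)} = Y$
$f{\left(j \right)} = \frac{1}{j}$
$E{\left(g,z \right)} = - \frac{213}{4}$ ($E{\left(g,z \right)} = \frac{1}{-4} - 53 = - \frac{1}{4} - 53 = - \frac{213}{4}$)
$\frac{12268}{-31572} + \frac{E{\left(100,-11 \right)}}{-28147} = \frac{12268}{-31572} - \frac{213}{4 \left(-28147\right)} = 12268 \left(- \frac{1}{31572}\right) - - \frac{213}{112588} = - \frac{3067}{7893} + \frac{213}{112588} = - \frac{343626187}{888657084}$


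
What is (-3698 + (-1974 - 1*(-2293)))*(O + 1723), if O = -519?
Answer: -4068316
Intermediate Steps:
(-3698 + (-1974 - 1*(-2293)))*(O + 1723) = (-3698 + (-1974 - 1*(-2293)))*(-519 + 1723) = (-3698 + (-1974 + 2293))*1204 = (-3698 + 319)*1204 = -3379*1204 = -4068316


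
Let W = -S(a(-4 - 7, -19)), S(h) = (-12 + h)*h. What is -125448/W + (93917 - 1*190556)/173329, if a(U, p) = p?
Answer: 21686856021/102090781 ≈ 212.43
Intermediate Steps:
S(h) = h*(-12 + h)
W = -589 (W = -(-19)*(-12 - 19) = -(-19)*(-31) = -1*589 = -589)
-125448/W + (93917 - 1*190556)/173329 = -125448/(-589) + (93917 - 1*190556)/173329 = -125448*(-1/589) + (93917 - 190556)*(1/173329) = 125448/589 - 96639*1/173329 = 125448/589 - 96639/173329 = 21686856021/102090781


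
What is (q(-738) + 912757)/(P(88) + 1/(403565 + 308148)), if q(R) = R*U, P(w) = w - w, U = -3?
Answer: 651196755323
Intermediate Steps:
P(w) = 0
q(R) = -3*R (q(R) = R*(-3) = -3*R)
(q(-738) + 912757)/(P(88) + 1/(403565 + 308148)) = (-3*(-738) + 912757)/(0 + 1/(403565 + 308148)) = (2214 + 912757)/(0 + 1/711713) = 914971/(0 + 1/711713) = 914971/(1/711713) = 914971*711713 = 651196755323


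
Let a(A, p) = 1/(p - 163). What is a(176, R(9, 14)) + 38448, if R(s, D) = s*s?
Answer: 3152735/82 ≈ 38448.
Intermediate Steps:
R(s, D) = s²
a(A, p) = 1/(-163 + p)
a(176, R(9, 14)) + 38448 = 1/(-163 + 9²) + 38448 = 1/(-163 + 81) + 38448 = 1/(-82) + 38448 = -1/82 + 38448 = 3152735/82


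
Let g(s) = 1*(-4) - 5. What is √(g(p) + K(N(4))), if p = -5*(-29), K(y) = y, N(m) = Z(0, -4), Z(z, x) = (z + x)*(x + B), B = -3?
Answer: √19 ≈ 4.3589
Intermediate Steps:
Z(z, x) = (-3 + x)*(x + z) (Z(z, x) = (z + x)*(x - 3) = (x + z)*(-3 + x) = (-3 + x)*(x + z))
N(m) = 28 (N(m) = (-4)² - 3*(-4) - 3*0 - 4*0 = 16 + 12 + 0 + 0 = 28)
p = 145
g(s) = -9 (g(s) = -4 - 5 = -9)
√(g(p) + K(N(4))) = √(-9 + 28) = √19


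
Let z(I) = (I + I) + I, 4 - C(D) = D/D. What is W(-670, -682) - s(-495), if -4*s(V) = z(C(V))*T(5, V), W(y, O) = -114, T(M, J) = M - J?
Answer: 1011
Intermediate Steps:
C(D) = 3 (C(D) = 4 - D/D = 4 - 1*1 = 4 - 1 = 3)
z(I) = 3*I (z(I) = 2*I + I = 3*I)
s(V) = -45/4 + 9*V/4 (s(V) = -3*3*(5 - V)/4 = -9*(5 - V)/4 = -(45 - 9*V)/4 = -45/4 + 9*V/4)
W(-670, -682) - s(-495) = -114 - (-45/4 + (9/4)*(-495)) = -114 - (-45/4 - 4455/4) = -114 - 1*(-1125) = -114 + 1125 = 1011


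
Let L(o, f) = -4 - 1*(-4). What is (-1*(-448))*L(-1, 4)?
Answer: 0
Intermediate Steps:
L(o, f) = 0 (L(o, f) = -4 + 4 = 0)
(-1*(-448))*L(-1, 4) = -1*(-448)*0 = 448*0 = 0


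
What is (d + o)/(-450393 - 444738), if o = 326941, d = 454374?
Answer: -781315/895131 ≈ -0.87285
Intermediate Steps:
(d + o)/(-450393 - 444738) = (454374 + 326941)/(-450393 - 444738) = 781315/(-895131) = 781315*(-1/895131) = -781315/895131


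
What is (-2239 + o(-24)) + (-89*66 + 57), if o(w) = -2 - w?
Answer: -8034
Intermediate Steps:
(-2239 + o(-24)) + (-89*66 + 57) = (-2239 + (-2 - 1*(-24))) + (-89*66 + 57) = (-2239 + (-2 + 24)) + (-5874 + 57) = (-2239 + 22) - 5817 = -2217 - 5817 = -8034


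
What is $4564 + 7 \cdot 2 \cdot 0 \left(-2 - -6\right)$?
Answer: $4564$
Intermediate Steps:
$4564 + 7 \cdot 2 \cdot 0 \left(-2 - -6\right) = 4564 + 7 \cdot 0 \left(-2 + 6\right) = 4564 + 0 \cdot 4 = 4564 + 0 = 4564$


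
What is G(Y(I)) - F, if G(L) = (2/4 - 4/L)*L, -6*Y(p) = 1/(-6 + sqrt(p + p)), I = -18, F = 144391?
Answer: -20792879/144 + I/144 ≈ -1.444e+5 + 0.0069444*I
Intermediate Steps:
Y(p) = -1/(6*(-6 + sqrt(2)*sqrt(p))) (Y(p) = -1/(6*(-6 + sqrt(p + p))) = -1/(6*(-6 + sqrt(2*p))) = -1/(6*(-6 + sqrt(2)*sqrt(p))))
G(L) = L*(1/2 - 4/L) (G(L) = (2*(1/4) - 4/L)*L = (1/2 - 4/L)*L = L*(1/2 - 4/L))
G(Y(I)) - F = (-4 + (-1/(-36 + 6*sqrt(2)*sqrt(-18)))/2) - 1*144391 = (-4 + (-1/(-36 + 6*sqrt(2)*(3*I*sqrt(2))))/2) - 144391 = (-4 + (-1/(-36 + 36*I))/2) - 144391 = (-4 + (-(-36 - 36*I)/2592)/2) - 144391 = (-4 - (-36 - 36*I)/5184) - 144391 = -144395 - (-36 - 36*I)/5184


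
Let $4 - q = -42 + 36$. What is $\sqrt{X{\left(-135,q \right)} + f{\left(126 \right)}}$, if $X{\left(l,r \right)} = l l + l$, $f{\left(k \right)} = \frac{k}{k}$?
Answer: $\sqrt{18091} \approx 134.5$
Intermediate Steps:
$q = 10$ ($q = 4 - \left(-42 + 36\right) = 4 - -6 = 4 + 6 = 10$)
$f{\left(k \right)} = 1$
$X{\left(l,r \right)} = l + l^{2}$ ($X{\left(l,r \right)} = l^{2} + l = l + l^{2}$)
$\sqrt{X{\left(-135,q \right)} + f{\left(126 \right)}} = \sqrt{- 135 \left(1 - 135\right) + 1} = \sqrt{\left(-135\right) \left(-134\right) + 1} = \sqrt{18090 + 1} = \sqrt{18091}$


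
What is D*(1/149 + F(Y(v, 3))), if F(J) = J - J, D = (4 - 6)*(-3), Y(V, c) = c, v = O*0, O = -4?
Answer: 6/149 ≈ 0.040268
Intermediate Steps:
v = 0 (v = -4*0 = 0)
D = 6 (D = -2*(-3) = 6)
F(J) = 0
D*(1/149 + F(Y(v, 3))) = 6*(1/149 + 0) = 6*(1/149) = 6/149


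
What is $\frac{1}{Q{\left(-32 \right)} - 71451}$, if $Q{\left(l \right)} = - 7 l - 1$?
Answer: $- \frac{1}{71228} \approx -1.4039 \cdot 10^{-5}$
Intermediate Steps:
$Q{\left(l \right)} = -1 - 7 l$
$\frac{1}{Q{\left(-32 \right)} - 71451} = \frac{1}{\left(-1 - -224\right) - 71451} = \frac{1}{\left(-1 + 224\right) - 71451} = \frac{1}{223 - 71451} = \frac{1}{-71228} = - \frac{1}{71228}$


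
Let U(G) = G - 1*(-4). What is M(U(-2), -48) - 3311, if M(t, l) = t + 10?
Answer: -3299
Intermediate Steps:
U(G) = 4 + G (U(G) = G + 4 = 4 + G)
M(t, l) = 10 + t
M(U(-2), -48) - 3311 = (10 + (4 - 2)) - 3311 = (10 + 2) - 3311 = 12 - 3311 = -3299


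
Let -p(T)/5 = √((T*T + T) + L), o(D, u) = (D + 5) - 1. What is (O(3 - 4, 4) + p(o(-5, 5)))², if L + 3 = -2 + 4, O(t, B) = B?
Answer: (4 - 5*I)² ≈ -9.0 - 40.0*I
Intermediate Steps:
o(D, u) = 4 + D (o(D, u) = (5 + D) - 1 = 4 + D)
L = -1 (L = -3 + (-2 + 4) = -3 + 2 = -1)
p(T) = -5*√(-1 + T + T²) (p(T) = -5*√((T*T + T) - 1) = -5*√((T² + T) - 1) = -5*√((T + T²) - 1) = -5*√(-1 + T + T²))
(O(3 - 4, 4) + p(o(-5, 5)))² = (4 - 5*√(-1 + (4 - 5) + (4 - 5)²))² = (4 - 5*√(-1 - 1 + (-1)²))² = (4 - 5*√(-1 - 1 + 1))² = (4 - 5*I)²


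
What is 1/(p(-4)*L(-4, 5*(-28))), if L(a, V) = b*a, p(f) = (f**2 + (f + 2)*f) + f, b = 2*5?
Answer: -1/800 ≈ -0.0012500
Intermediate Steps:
b = 10
p(f) = f + f**2 + f*(2 + f) (p(f) = (f**2 + (2 + f)*f) + f = (f**2 + f*(2 + f)) + f = f + f**2 + f*(2 + f))
L(a, V) = 10*a
1/(p(-4)*L(-4, 5*(-28))) = 1/((-4*(3 + 2*(-4)))*(10*(-4))) = 1/(-4*(3 - 8)*(-40)) = 1/(-4*(-5)*(-40)) = 1/(20*(-40)) = 1/(-800) = -1/800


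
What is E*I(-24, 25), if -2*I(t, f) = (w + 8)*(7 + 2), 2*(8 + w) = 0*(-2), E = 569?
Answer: 0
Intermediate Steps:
w = -8 (w = -8 + (0*(-2))/2 = -8 + (1/2)*0 = -8 + 0 = -8)
I(t, f) = 0 (I(t, f) = -(-8 + 8)*(7 + 2)/2 = -0*9 = -1/2*0 = 0)
E*I(-24, 25) = 569*0 = 0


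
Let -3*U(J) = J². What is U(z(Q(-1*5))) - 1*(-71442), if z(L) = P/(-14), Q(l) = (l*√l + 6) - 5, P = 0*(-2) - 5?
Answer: 42007871/588 ≈ 71442.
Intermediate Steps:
P = -5 (P = 0 - 5 = -5)
Q(l) = 1 + l^(3/2) (Q(l) = (l^(3/2) + 6) - 5 = (6 + l^(3/2)) - 5 = 1 + l^(3/2))
z(L) = 5/14 (z(L) = -5/(-14) = -5*(-1/14) = 5/14)
U(J) = -J²/3
U(z(Q(-1*5))) - 1*(-71442) = -(5/14)²/3 - 1*(-71442) = -⅓*25/196 + 71442 = -25/588 + 71442 = 42007871/588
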